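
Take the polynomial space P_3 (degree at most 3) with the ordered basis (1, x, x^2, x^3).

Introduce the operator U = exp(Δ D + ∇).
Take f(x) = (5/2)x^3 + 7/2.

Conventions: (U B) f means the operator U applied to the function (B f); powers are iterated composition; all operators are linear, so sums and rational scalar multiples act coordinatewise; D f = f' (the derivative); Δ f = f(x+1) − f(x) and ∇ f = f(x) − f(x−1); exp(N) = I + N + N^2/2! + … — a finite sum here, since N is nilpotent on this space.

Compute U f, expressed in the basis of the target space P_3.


the image equals g(x) = (5/2)x^3 + (15/2)x^2 + 15x + 47/2

order-1 term: (15/2)x^2 + (15/2)x + 10
order-2 term: (15/2)x + 15/2
order-3 term: 5/2
the series for exp(Δ D + ∇) f terminates at order 3
exp(Δ D + ∇) f = (5/2)x^3 + (15/2)x^2 + 15x + 47/2


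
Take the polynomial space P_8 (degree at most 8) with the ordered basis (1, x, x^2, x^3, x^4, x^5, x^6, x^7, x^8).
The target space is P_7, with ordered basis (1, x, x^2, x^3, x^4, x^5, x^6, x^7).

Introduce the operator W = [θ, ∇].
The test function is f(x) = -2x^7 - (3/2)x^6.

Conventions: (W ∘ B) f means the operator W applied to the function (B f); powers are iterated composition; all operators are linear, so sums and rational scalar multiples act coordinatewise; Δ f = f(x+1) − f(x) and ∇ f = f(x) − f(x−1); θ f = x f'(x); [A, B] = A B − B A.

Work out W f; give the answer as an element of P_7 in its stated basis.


∇ f = -14x^6 + 33x^5 - (95/2)x^4 + 40x^3 - (39/2)x^2 + 5x - 1/2
θ ∇ f = -84x^6 + 165x^5 - 190x^4 + 120x^3 - 39x^2 + 5x
θ f = -14x^7 - 9x^6
∇ θ f = -98x^6 + 240x^5 - 355x^4 + 310x^3 - 159x^2 + 44x - 5
[θ, ∇] f = 14x^6 - 75x^5 + 165x^4 - 190x^3 + 120x^2 - 39x + 5

the image equals g(x) = 14x^6 - 75x^5 + 165x^4 - 190x^3 + 120x^2 - 39x + 5


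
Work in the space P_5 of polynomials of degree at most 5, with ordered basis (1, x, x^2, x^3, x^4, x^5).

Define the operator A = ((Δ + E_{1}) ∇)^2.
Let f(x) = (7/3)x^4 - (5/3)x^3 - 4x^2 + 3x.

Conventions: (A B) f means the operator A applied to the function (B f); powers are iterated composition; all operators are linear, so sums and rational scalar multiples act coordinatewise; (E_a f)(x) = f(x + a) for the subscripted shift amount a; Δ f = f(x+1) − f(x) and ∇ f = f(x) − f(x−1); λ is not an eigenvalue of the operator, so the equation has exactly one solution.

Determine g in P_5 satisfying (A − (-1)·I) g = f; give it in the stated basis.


write g with unknown coordinates in the stated basis and equate coefficients in (A − (-1)·I) g = f
solving from the highest basis element down gives g = (7/3)x^4 - (5/3)x^3 - 32x^2 - 155x - 152/3
check: A g = 28x^2 + 158x + 152/3
so A g − (-1)·g = (7/3)x^4 - (5/3)x^3 - 4x^2 + 3x = f ✓

the image equals g(x) = (7/3)x^4 - (5/3)x^3 - 32x^2 - 155x - 152/3


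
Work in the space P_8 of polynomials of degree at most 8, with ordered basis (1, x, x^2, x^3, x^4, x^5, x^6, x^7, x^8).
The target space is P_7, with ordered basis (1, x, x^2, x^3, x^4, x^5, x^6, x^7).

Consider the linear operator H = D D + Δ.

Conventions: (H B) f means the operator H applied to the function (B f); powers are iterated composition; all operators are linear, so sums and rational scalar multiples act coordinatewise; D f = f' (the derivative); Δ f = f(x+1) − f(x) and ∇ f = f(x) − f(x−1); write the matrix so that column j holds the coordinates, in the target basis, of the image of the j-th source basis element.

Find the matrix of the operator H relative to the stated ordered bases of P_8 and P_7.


the matrix is [[0, 1, 3, 1, 1, 1, 1, 1, 1]; [0, 0, 2, 9, 4, 5, 6, 7, 8]; [0, 0, 0, 3, 18, 10, 15, 21, 28]; [0, 0, 0, 0, 4, 30, 20, 35, 56]; [0, 0, 0, 0, 0, 5, 45, 35, 70]; [0, 0, 0, 0, 0, 0, 6, 63, 56]; [0, 0, 0, 0, 0, 0, 0, 7, 84]; [0, 0, 0, 0, 0, 0, 0, 0, 8]] (rows listed top to bottom)

image of 1: 0
image of x: 1
image of x^2: 2x + 3
image of x^3: 3x^2 + 9x + 1
image of x^4: 4x^3 + 18x^2 + 4x + 1
image of x^5: 5x^4 + 30x^3 + 10x^2 + 5x + 1
image of x^6: 6x^5 + 45x^4 + 20x^3 + 15x^2 + 6x + 1
image of x^7: 7x^6 + 63x^5 + 35x^4 + 35x^3 + 21x^2 + 7x + 1
image of x^8: 8x^7 + 84x^6 + 56x^5 + 70x^4 + 56x^3 + 28x^2 + 8x + 1
each image's coordinates form column j of the matrix


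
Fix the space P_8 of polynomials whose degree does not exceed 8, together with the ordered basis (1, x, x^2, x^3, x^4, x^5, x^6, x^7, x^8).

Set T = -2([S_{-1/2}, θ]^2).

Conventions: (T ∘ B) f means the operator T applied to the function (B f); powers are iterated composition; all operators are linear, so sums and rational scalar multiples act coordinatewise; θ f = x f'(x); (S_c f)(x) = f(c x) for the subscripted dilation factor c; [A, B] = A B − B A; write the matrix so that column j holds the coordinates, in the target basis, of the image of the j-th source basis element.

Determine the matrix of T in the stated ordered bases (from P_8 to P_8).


the matrix is [[0, 0, 0, 0, 0, 0, 0, 0, 0]; [0, 0, 0, 0, 0, 0, 0, 0, 0]; [0, 0, 0, 0, 0, 0, 0, 0, 0]; [0, 0, 0, 0, 0, 0, 0, 0, 0]; [0, 0, 0, 0, 0, 0, 0, 0, 0]; [0, 0, 0, 0, 0, 0, 0, 0, 0]; [0, 0, 0, 0, 0, 0, 0, 0, 0]; [0, 0, 0, 0, 0, 0, 0, 0, 0]; [0, 0, 0, 0, 0, 0, 0, 0, 0]] (rows listed top to bottom)

image of 1: 0
image of x: 0
image of x^2: 0
image of x^3: 0
image of x^4: 0
image of x^5: 0
image of x^6: 0
image of x^7: 0
image of x^8: 0
each image's coordinates form column j of the matrix


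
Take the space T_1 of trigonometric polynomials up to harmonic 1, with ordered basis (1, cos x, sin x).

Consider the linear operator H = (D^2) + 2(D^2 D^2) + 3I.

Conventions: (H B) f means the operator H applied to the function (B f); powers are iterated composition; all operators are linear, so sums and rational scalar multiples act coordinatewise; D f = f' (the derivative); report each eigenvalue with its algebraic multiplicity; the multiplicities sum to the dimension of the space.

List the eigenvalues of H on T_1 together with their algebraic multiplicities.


image of 1: 3
image of cos x: 4cos x
image of sin x: 4sin x
the matrix is diagonal; its diagonal is (3, 4, 4)
for a triangular matrix the eigenvalues are the diagonal entries, with algebraic multiplicity their repetition count

λ = 3 (multiplicity 1), λ = 4 (multiplicity 2)


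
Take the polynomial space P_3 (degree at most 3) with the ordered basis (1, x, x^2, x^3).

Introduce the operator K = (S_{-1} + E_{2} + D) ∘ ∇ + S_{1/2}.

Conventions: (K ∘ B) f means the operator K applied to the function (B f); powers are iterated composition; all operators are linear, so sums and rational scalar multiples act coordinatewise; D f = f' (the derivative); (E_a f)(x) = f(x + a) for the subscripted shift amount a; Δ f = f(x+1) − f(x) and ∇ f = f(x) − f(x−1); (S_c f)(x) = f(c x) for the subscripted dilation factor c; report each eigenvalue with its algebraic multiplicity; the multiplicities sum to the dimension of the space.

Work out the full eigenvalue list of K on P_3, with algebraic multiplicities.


image of 1: 1
image of x: (1/2)x + 2
image of x^2: (1/4)x^2 + 4
image of x^3: (1/8)x^3 + 6x^2 + 18x + 5
the matrix is upper triangular; its diagonal is (1, 1/2, 1/4, 1/8)
for a triangular matrix the eigenvalues are the diagonal entries, with algebraic multiplicity their repetition count

λ = 1/8 (multiplicity 1), λ = 1/4 (multiplicity 1), λ = 1/2 (multiplicity 1), λ = 1 (multiplicity 1)


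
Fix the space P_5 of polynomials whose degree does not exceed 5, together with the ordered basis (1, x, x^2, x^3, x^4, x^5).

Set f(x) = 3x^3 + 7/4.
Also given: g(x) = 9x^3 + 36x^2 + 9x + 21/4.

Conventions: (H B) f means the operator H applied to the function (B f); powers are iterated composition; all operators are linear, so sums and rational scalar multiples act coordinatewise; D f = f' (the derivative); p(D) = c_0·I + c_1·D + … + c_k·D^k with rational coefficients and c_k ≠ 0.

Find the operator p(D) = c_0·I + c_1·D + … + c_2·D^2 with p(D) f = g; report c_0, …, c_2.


p(D) = 3·I + 4·D + (1/2)·D^2, i.e. c_0 = 3, c_1 = 4, c_2 = 1/2

D^0 f = 3x^3 + 7/4
D^1 f = 9x^2
D^2 f = 18x
matching coefficients of g against c_0 f + c_1 Df + … from the top degree down determines the c_i
solution: c_0 = 3, c_1 = 4, c_2 = 1/2


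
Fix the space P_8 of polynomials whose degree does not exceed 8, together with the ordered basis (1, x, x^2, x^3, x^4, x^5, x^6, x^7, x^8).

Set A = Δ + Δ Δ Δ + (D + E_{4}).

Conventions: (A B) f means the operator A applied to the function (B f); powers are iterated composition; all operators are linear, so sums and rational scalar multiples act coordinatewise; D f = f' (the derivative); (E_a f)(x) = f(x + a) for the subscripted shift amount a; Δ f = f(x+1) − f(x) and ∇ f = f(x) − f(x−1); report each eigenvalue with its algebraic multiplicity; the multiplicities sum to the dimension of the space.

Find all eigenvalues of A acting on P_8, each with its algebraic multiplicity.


image of 1: 1
image of x: x + 6
image of x^2: x^2 + 12x + 17
image of x^3: x^3 + 18x^2 + 51x + 71
image of x^4: x^4 + 24x^3 + 102x^2 + 284x + 293
image of x^5: x^5 + 30x^4 + 170x^3 + 710x^2 + 1465x + 1175
image of x^6: x^6 + 36x^5 + 255x^4 + 1420x^3 + 4395x^2 + 7050x + 4637
image of x^7: x^7 + 42x^6 + 357x^5 + 2485x^4 + 10255x^3 + 24675x^2 + 32459x + 18191
image of x^8: x^8 + 48x^7 + 476x^6 + 3976x^5 + 20510x^4 + 65800x^3 + 129836x^2 + 145528x + 71333
the matrix is upper triangular; its diagonal is (1, 1, 1, 1, 1, 1, 1, 1, 1)
for a triangular matrix the eigenvalues are the diagonal entries, with algebraic multiplicity their repetition count

λ = 1 (multiplicity 9)


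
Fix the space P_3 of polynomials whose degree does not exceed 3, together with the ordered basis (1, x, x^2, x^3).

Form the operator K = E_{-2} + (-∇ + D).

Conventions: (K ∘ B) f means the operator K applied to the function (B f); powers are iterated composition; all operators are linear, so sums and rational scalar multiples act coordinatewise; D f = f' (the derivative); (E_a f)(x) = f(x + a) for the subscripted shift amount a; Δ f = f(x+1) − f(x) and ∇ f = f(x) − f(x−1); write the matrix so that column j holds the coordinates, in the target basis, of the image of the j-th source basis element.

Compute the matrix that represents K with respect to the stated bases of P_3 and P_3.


the matrix is [[1, -2, 5, -9]; [0, 1, -4, 15]; [0, 0, 1, -6]; [0, 0, 0, 1]] (rows listed top to bottom)

image of 1: 1
image of x: x - 2
image of x^2: x^2 - 4x + 5
image of x^3: x^3 - 6x^2 + 15x - 9
each image's coordinates form column j of the matrix


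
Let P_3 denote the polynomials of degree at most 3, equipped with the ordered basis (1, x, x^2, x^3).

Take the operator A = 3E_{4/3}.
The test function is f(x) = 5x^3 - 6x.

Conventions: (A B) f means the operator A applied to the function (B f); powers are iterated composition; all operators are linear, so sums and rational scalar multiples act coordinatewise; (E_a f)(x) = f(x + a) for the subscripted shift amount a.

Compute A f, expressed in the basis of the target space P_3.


the result is g(x) = 15x^3 + 60x^2 + 62x + 104/9

E_{4/3} f = 5x^3 + 20x^2 + (62/3)x + 104/27
(3E_{4/3}) f = 15x^3 + 60x^2 + 62x + 104/9


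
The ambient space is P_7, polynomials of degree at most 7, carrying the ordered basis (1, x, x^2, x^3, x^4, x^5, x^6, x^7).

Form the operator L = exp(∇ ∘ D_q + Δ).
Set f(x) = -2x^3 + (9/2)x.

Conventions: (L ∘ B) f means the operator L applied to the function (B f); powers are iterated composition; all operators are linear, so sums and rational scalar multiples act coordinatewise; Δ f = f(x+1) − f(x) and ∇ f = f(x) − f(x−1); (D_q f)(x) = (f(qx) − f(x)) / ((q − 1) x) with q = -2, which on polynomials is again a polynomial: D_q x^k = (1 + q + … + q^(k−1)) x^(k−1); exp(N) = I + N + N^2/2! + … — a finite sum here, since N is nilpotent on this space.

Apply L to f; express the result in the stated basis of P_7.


order-1 term: -6x^2 - 18x + 17/2
order-2 term: -6x - 9
order-3 term: -2
the series for exp(∇ ∘ D_q + Δ) f terminates at order 3
exp(∇ ∘ D_q + Δ) f = -2x^3 - 6x^2 - (39/2)x - 5/2

the result is g(x) = -2x^3 - 6x^2 - (39/2)x - 5/2


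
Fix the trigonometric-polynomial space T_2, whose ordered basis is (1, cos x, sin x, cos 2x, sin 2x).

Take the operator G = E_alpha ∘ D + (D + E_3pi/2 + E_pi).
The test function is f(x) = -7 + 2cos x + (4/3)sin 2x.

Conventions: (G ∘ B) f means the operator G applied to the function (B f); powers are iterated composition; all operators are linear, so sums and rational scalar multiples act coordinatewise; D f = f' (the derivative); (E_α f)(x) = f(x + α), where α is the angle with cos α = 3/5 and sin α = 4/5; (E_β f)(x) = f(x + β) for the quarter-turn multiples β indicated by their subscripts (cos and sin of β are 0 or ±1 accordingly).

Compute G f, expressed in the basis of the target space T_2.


D f = -2sin x + (8/3)cos 2x
E_alpha D f = -(8/5)cos x - (6/5)sin x - (56/75)cos 2x - (64/25)sin 2x
D f = -2sin x + (8/3)cos 2x
E_3pi/2 f = -7 + 2sin x - (4/3)sin 2x
E_pi f = -7 - 2cos x + (4/3)sin 2x
(D + E_3pi/2 + E_pi) f = -14 - 2cos x + (8/3)cos 2x
(E_alpha ∘ D + (D + E_3pi/2 + E_pi)) f = -14 - (18/5)cos x - (6/5)sin x + (48/25)cos 2x - (64/25)sin 2x

g(x) = -14 - (18/5)cos x - (6/5)sin x + (48/25)cos 2x - (64/25)sin 2x


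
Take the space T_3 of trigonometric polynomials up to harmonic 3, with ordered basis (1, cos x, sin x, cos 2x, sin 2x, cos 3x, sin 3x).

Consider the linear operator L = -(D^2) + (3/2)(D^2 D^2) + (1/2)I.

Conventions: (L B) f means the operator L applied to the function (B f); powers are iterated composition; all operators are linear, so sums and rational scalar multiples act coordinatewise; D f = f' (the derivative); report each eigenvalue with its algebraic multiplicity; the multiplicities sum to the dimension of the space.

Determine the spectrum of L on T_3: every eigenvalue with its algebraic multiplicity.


λ = 1/2 (multiplicity 1), λ = 3 (multiplicity 2), λ = 57/2 (multiplicity 2), λ = 131 (multiplicity 2)

image of 1: 1/2
image of cos x: 3cos x
image of sin x: 3sin x
image of cos 2x: (57/2)cos 2x
image of sin 2x: (57/2)sin 2x
image of cos 3x: 131cos 3x
image of sin 3x: 131sin 3x
the matrix is diagonal; its diagonal is (1/2, 3, 3, 57/2, 57/2, 131, 131)
for a triangular matrix the eigenvalues are the diagonal entries, with algebraic multiplicity their repetition count


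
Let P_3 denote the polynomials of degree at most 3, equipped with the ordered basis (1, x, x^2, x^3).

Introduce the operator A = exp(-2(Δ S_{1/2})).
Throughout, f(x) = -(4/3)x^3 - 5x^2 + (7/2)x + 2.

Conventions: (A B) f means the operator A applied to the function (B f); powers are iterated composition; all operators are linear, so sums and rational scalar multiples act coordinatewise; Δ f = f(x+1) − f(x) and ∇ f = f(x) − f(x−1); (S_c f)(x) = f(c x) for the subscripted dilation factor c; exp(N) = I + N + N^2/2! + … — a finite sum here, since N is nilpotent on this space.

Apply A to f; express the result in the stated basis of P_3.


order-1 term: x^2 + 6x - 2/3
order-2 term: -(1/2)x - 13/4
order-3 term: 1/6
the series for exp(-2(Δ S_{1/2})) f terminates at order 3
exp(-2(Δ S_{1/2})) f = -(4/3)x^3 - 4x^2 + 9x - 7/4

the image equals g(x) = -(4/3)x^3 - 4x^2 + 9x - 7/4


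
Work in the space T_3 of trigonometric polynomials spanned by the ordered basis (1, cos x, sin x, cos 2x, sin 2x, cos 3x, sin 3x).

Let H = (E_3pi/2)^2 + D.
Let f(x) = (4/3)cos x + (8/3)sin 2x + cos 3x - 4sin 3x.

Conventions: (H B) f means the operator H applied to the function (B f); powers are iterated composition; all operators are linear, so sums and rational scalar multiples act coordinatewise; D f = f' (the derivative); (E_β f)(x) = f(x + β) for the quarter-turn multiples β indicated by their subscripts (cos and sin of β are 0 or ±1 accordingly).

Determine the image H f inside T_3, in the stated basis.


E_3pi/2 f = (4/3)sin x - (8/3)sin 2x - 4cos 3x - sin 3x
E_3pi/2 E_3pi/2 f = -(4/3)cos x + (8/3)sin 2x - cos 3x + 4sin 3x
D f = -(4/3)sin x + (16/3)cos 2x - 12cos 3x - 3sin 3x
((E_3pi/2)^2 + D) f = -(4/3)cos x - (4/3)sin x + (16/3)cos 2x + (8/3)sin 2x - 13cos 3x + sin 3x

g(x) = -(4/3)cos x - (4/3)sin x + (16/3)cos 2x + (8/3)sin 2x - 13cos 3x + sin 3x


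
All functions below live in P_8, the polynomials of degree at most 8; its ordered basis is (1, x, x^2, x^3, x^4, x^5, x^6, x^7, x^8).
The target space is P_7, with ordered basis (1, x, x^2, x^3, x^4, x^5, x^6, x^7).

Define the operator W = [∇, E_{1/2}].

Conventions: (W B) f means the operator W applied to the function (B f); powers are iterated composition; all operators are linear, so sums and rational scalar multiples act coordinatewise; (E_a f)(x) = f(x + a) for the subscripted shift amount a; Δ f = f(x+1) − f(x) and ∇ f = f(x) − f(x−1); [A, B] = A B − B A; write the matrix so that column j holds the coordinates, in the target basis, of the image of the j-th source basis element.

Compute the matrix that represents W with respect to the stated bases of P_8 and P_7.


the matrix is [[0, 0, 0, 0, 0, 0, 0, 0, 0]; [0, 0, 0, 0, 0, 0, 0, 0, 0]; [0, 0, 0, 0, 0, 0, 0, 0, 0]; [0, 0, 0, 0, 0, 0, 0, 0, 0]; [0, 0, 0, 0, 0, 0, 0, 0, 0]; [0, 0, 0, 0, 0, 0, 0, 0, 0]; [0, 0, 0, 0, 0, 0, 0, 0, 0]; [0, 0, 0, 0, 0, 0, 0, 0, 0]] (rows listed top to bottom)

image of 1: 0
image of x: 0
image of x^2: 0
image of x^3: 0
image of x^4: 0
image of x^5: 0
image of x^6: 0
image of x^7: 0
image of x^8: 0
each image's coordinates form column j of the matrix


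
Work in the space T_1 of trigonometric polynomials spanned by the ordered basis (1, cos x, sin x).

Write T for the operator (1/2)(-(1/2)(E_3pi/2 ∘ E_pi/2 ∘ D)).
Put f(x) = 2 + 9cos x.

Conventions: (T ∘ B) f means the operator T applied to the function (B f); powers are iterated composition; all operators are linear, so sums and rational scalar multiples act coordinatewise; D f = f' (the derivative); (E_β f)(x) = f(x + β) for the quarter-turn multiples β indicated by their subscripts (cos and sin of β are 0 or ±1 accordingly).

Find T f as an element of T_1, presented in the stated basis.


the result is g(x) = (9/4)sin x

D f = -9sin x
E_pi/2 D f = -9cos x
E_3pi/2 E_pi/2 D f = -9sin x
(-(1/2)(E_3pi/2 ∘ E_pi/2 ∘ D)) f = (9/2)sin x
((1/2)(-(1/2)(E_3pi/2 ∘ E_pi/2 ∘ D))) f = (9/4)sin x


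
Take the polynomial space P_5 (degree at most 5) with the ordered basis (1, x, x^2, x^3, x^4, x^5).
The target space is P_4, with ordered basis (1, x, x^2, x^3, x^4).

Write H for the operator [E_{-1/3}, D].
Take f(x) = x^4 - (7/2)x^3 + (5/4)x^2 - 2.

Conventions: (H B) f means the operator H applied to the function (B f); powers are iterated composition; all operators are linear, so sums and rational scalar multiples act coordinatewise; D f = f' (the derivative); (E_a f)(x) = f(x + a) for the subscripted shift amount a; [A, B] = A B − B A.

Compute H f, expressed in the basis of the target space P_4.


the result is g(x) = 0

D f = 4x^3 - (21/2)x^2 + (5/2)x
E_{-1/3} D f = 4x^3 - (29/2)x^2 + (65/6)x - 58/27
E_{-1/3} f = x^4 - (29/6)x^3 + (65/12)x^2 - (58/27)x - 557/324
D E_{-1/3} f = 4x^3 - (29/2)x^2 + (65/6)x - 58/27
[E_{-1/3}, D] f = 0


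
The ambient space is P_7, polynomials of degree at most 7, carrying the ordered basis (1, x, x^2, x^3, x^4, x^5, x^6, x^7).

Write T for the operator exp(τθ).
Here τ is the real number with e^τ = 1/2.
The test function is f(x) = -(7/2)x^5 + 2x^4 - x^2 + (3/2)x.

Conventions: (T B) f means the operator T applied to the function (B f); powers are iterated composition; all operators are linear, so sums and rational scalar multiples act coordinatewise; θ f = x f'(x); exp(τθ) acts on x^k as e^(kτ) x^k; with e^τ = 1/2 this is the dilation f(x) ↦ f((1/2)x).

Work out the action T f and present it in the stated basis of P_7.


g(x) = -(7/64)x^5 + (1/8)x^4 - (1/4)x^2 + (3/4)x

exp(τθ) x^k = e^(kτ) x^k; with e^τ = 1/2 this sends x^k to (1/2)^k x^k
x ↦ 1/2 x
x^2 ↦ 1/4 x^2
x^4 ↦ 1/16 x^4
x^5 ↦ 1/32 x^5
applying this coordinatewise to f: exp(τθ) f = -(7/64)x^5 + (1/8)x^4 - (1/4)x^2 + (3/4)x


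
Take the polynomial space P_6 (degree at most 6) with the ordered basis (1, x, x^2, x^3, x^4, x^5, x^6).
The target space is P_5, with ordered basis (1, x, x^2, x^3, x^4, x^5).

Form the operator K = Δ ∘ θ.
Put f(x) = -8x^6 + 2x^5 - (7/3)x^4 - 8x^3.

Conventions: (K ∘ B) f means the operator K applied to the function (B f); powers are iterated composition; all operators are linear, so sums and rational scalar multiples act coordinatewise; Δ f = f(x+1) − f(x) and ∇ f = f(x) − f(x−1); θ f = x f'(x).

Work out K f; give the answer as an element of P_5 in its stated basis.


θ f = -48x^6 + 10x^5 - (28/3)x^4 - 24x^3
Δ θ f = -288x^5 - 670x^4 - (2692/3)x^3 - 748x^2 - (1042/3)x - 214/3

the result is g(x) = -288x^5 - 670x^4 - (2692/3)x^3 - 748x^2 - (1042/3)x - 214/3


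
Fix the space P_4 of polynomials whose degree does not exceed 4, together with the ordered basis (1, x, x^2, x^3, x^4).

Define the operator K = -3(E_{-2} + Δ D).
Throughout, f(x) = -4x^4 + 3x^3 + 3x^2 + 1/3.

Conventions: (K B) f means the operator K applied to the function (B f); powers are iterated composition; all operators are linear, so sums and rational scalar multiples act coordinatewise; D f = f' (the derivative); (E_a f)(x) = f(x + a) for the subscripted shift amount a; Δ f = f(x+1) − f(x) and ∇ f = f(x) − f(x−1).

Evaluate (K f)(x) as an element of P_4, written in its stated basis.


E_{-2} f = -4x^4 + 35x^3 - 111x^2 + 152x - 227/3
D f = -16x^3 + 9x^2 + 6x
Δ D f = -48x^2 - 30x - 1
(E_{-2} + Δ D) f = -4x^4 + 35x^3 - 159x^2 + 122x - 230/3
(-3(E_{-2} + Δ D)) f = 12x^4 - 105x^3 + 477x^2 - 366x + 230

g(x) = 12x^4 - 105x^3 + 477x^2 - 366x + 230


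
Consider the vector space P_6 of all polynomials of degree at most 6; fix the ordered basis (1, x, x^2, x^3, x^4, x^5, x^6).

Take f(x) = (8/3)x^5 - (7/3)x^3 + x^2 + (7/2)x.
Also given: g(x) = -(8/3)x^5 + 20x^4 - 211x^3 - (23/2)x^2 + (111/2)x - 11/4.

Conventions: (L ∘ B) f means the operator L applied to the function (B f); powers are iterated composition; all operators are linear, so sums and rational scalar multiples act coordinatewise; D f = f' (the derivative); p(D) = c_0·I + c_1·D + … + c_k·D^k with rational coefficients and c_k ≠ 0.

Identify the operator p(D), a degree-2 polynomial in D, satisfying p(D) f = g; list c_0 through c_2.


D^0 f = (8/3)x^5 - (7/3)x^3 + x^2 + (7/2)x
D^1 f = (40/3)x^4 - 7x^2 + 2x + 7/2
D^2 f = (160/3)x^3 - 14x + 2
matching coefficients of g against c_0 f + c_1 Df + … from the top degree down determines the c_i
solution: c_0 = -1, c_1 = 3/2, c_2 = -4

p(D) = -I + (3/2)·D − 4·D^2, i.e. c_0 = -1, c_1 = 3/2, c_2 = -4


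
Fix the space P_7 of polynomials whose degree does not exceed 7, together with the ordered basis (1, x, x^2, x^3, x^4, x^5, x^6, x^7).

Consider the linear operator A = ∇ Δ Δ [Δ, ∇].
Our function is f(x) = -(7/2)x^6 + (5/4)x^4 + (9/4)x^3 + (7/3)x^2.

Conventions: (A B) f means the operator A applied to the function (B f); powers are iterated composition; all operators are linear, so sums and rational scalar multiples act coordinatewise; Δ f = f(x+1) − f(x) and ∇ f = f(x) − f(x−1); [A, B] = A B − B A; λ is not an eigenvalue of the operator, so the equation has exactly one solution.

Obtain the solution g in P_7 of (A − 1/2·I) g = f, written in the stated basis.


the result is g(x) = 7x^6 - (5/2)x^4 - (9/2)x^3 - (14/3)x^2

write g with unknown coordinates in the stated basis and equate coefficients in (A − 1/2·I) g = f
solving from the highest basis element down gives g = 7x^6 - (5/2)x^4 - (9/2)x^3 - (14/3)x^2
check: A g = 0
so A g − 1/2·g = -(7/2)x^6 + (5/4)x^4 + (9/4)x^3 + (7/3)x^2 = f ✓


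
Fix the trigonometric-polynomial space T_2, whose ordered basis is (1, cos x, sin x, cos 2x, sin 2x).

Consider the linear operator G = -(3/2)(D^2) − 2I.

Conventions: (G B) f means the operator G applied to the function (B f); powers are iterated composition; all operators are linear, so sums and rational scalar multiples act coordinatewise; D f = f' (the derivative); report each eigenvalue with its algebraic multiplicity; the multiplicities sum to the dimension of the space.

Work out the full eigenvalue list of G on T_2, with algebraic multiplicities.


λ = -2 (multiplicity 1), λ = -1/2 (multiplicity 2), λ = 4 (multiplicity 2)

image of 1: -2
image of cos x: -(1/2)cos x
image of sin x: -(1/2)sin x
image of cos 2x: 4cos 2x
image of sin 2x: 4sin 2x
the matrix is diagonal; its diagonal is (-2, -1/2, -1/2, 4, 4)
for a triangular matrix the eigenvalues are the diagonal entries, with algebraic multiplicity their repetition count


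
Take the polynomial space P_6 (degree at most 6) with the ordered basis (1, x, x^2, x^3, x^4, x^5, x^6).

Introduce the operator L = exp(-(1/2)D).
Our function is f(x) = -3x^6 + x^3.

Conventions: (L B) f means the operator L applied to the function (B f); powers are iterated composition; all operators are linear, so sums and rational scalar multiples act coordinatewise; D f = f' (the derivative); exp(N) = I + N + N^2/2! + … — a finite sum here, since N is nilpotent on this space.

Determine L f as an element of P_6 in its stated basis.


order-1 term: 9x^5 - (3/2)x^2
order-2 term: -(45/4)x^4 + (3/4)x
order-3 term: (15/2)x^3 - 1/8
order-4 term: -(45/16)x^2
order-5 term: (9/16)x
order-6 term: -3/64
the series for exp(-(1/2)D) f terminates at order 6
exp(-(1/2)D) f = -3x^6 + 9x^5 - (45/4)x^4 + (17/2)x^3 - (69/16)x^2 + (21/16)x - 11/64

the result is g(x) = -3x^6 + 9x^5 - (45/4)x^4 + (17/2)x^3 - (69/16)x^2 + (21/16)x - 11/64


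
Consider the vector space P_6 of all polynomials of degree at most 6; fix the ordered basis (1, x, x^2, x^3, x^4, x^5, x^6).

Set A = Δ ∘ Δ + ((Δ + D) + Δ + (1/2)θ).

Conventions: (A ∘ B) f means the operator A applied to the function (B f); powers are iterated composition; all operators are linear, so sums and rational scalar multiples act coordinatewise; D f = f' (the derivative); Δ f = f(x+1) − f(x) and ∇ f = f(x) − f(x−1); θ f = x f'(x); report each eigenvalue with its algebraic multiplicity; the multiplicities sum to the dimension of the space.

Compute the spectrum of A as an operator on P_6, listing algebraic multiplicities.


image of 1: 0
image of x: (1/2)x + 3
image of x^2: x^2 + 6x + 4
image of x^3: (3/2)x^3 + 9x^2 + 12x + 8
image of x^4: 2x^4 + 12x^3 + 24x^2 + 32x + 16
image of x^5: (5/2)x^5 + 15x^4 + 40x^3 + 80x^2 + 80x + 32
image of x^6: 3x^6 + 18x^5 + 60x^4 + 160x^3 + 240x^2 + 192x + 64
the matrix is upper triangular; its diagonal is (0, 1/2, 1, 3/2, 2, 5/2, 3)
for a triangular matrix the eigenvalues are the diagonal entries, with algebraic multiplicity their repetition count

λ = 0 (multiplicity 1), λ = 1/2 (multiplicity 1), λ = 1 (multiplicity 1), λ = 3/2 (multiplicity 1), λ = 2 (multiplicity 1), λ = 5/2 (multiplicity 1), λ = 3 (multiplicity 1)


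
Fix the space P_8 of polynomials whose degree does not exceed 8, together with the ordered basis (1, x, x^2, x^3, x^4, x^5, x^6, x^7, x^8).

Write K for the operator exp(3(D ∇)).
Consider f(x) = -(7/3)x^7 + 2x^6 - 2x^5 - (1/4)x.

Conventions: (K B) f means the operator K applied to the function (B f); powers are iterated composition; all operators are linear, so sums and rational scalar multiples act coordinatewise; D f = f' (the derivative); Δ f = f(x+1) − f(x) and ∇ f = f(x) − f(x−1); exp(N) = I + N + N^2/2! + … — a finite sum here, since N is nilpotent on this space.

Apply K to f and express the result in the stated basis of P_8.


the result is g(x) = -(7/3)x^7 + 2x^6 - 296x^5 + 915x^4 - 10280x^3 + 30975x^2 - (367777/4)x + 104065

order-1 term: -294x^5 + 915x^4 - 1460x^3 + 1275x^2 - 594x + 115
order-2 term: -8820x^3 + 29700x^2 - 38430x + 18090
order-3 term: -52920x + 85860
the series for exp(3(D ∇)) f terminates at order 3
exp(3(D ∇)) f = -(7/3)x^7 + 2x^6 - 296x^5 + 915x^4 - 10280x^3 + 30975x^2 - (367777/4)x + 104065


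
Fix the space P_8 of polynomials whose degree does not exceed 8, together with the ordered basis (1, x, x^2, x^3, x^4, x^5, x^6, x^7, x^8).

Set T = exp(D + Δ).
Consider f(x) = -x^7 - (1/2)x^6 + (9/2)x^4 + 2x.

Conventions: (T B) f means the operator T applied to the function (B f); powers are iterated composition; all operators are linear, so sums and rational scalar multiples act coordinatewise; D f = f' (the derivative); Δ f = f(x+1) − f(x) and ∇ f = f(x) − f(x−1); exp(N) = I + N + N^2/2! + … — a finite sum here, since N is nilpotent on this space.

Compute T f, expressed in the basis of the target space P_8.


order-1 term: -14x^6 - 27x^5 - (85/2)x^4 - 9x^3 - (3/2)x^2 + 8x + 7
order-2 term: -84x^5 - 240x^4 - 445x^3 - (789/2)x^2 - 211x - 39
order-3 term: -280x^4 - 920x^3 - 1650x^2 - 1431x - 1057/2
order-4 term: -560x^3 - 1800x^2 - 2620x - 1428
order-5 term: -672x^2 - 1776x - 1520
order-6 term: -448x - 704
order-7 term: -128
the series for exp(D + Δ) f terminates at order 7
exp(D + Δ) f = -x^7 - (29/2)x^6 - 111x^5 - 558x^4 - 1934x^3 - 4518x^2 - 6476x - 8681/2

the image equals g(x) = -x^7 - (29/2)x^6 - 111x^5 - 558x^4 - 1934x^3 - 4518x^2 - 6476x - 8681/2


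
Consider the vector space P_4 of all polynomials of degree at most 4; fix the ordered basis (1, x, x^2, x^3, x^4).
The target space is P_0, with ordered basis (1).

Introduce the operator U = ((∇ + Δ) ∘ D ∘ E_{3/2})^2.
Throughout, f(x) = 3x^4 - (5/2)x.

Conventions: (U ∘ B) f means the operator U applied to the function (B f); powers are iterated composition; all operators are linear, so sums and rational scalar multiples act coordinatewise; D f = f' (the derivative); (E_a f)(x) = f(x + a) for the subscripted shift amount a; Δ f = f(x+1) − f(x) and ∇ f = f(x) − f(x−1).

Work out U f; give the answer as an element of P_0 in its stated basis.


the result is g(x) = 288

E_{3/2} f = 3x^4 + 18x^3 + (81/2)x^2 + 38x + 183/16
D E_{3/2} f = 12x^3 + 54x^2 + 81x + 38
∇ (D ∘ E_{3/2}) f = 36x^2 + 72x + 39
Δ (D ∘ E_{3/2}) f = 36x^2 + 144x + 147
(∇ + Δ) (D ∘ E_{3/2}) f = 72x^2 + 216x + 186
E_{3/2} ((∇ + Δ) ∘ D ∘ E_{3/2}) f = 72x^2 + 432x + 672
D E_{3/2} ((∇ + Δ) ∘ D ∘ E_{3/2}) f = 144x + 432
∇ (D ∘ E_{3/2}) ((∇ + Δ) ∘ D ∘ E_{3/2}) f = 144
Δ (D ∘ E_{3/2}) ((∇ + Δ) ∘ D ∘ E_{3/2}) f = 144
(∇ + Δ) (D ∘ E_{3/2}) ((∇ + Δ) ∘ D ∘ E_{3/2}) f = 288


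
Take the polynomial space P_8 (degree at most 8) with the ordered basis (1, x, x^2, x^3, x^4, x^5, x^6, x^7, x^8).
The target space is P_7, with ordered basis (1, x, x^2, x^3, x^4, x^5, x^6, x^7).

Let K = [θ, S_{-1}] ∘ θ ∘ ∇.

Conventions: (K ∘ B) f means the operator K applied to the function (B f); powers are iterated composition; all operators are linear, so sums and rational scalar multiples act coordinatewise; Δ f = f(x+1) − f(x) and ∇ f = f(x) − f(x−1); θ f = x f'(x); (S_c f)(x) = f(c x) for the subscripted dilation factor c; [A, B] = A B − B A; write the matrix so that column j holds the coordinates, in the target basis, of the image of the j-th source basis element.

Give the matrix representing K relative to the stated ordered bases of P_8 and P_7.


image of 1: 0
image of x: 0
image of x^2: 0
image of x^3: 0
image of x^4: 0
image of x^5: 0
image of x^6: 0
image of x^7: 0
image of x^8: 0
each image's coordinates form column j of the matrix

the matrix is [[0, 0, 0, 0, 0, 0, 0, 0, 0]; [0, 0, 0, 0, 0, 0, 0, 0, 0]; [0, 0, 0, 0, 0, 0, 0, 0, 0]; [0, 0, 0, 0, 0, 0, 0, 0, 0]; [0, 0, 0, 0, 0, 0, 0, 0, 0]; [0, 0, 0, 0, 0, 0, 0, 0, 0]; [0, 0, 0, 0, 0, 0, 0, 0, 0]; [0, 0, 0, 0, 0, 0, 0, 0, 0]] (rows listed top to bottom)


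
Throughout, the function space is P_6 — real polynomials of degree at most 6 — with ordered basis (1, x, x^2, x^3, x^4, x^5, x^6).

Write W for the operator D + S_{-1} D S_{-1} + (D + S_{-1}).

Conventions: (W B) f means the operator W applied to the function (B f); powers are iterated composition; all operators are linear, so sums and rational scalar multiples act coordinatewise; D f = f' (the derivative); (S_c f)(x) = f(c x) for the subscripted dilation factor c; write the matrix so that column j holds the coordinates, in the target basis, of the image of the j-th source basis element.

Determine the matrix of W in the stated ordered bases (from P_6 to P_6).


the matrix is [[1, 1, 0, 0, 0, 0, 0]; [0, -1, 2, 0, 0, 0, 0]; [0, 0, 1, 3, 0, 0, 0]; [0, 0, 0, -1, 4, 0, 0]; [0, 0, 0, 0, 1, 5, 0]; [0, 0, 0, 0, 0, -1, 6]; [0, 0, 0, 0, 0, 0, 1]] (rows listed top to bottom)

image of 1: 1
image of x: -x + 1
image of x^2: x^2 + 2x
image of x^3: -x^3 + 3x^2
image of x^4: x^4 + 4x^3
image of x^5: -x^5 + 5x^4
image of x^6: x^6 + 6x^5
each image's coordinates form column j of the matrix


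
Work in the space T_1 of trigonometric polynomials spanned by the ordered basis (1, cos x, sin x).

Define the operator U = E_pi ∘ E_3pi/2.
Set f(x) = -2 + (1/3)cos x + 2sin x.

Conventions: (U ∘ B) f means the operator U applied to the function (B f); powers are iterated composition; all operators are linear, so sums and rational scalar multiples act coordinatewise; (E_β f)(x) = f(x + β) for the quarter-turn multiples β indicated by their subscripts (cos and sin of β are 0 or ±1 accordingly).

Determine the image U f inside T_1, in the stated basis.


E_3pi/2 f = -2 - 2cos x + (1/3)sin x
E_pi E_3pi/2 f = -2 + 2cos x - (1/3)sin x

g(x) = -2 + 2cos x - (1/3)sin x


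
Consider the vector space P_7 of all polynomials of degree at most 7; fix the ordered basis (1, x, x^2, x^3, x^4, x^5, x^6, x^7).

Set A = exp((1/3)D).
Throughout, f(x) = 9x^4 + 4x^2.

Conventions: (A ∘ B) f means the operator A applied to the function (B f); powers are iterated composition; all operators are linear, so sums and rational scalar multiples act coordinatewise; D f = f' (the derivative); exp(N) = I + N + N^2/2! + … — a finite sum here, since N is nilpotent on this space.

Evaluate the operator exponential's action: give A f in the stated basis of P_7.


order-1 term: 12x^3 + (8/3)x
order-2 term: 6x^2 + 4/9
order-3 term: (4/3)x
order-4 term: 1/9
the series for exp((1/3)D) f terminates at order 4
exp((1/3)D) f = 9x^4 + 12x^3 + 10x^2 + 4x + 5/9

g(x) = 9x^4 + 12x^3 + 10x^2 + 4x + 5/9


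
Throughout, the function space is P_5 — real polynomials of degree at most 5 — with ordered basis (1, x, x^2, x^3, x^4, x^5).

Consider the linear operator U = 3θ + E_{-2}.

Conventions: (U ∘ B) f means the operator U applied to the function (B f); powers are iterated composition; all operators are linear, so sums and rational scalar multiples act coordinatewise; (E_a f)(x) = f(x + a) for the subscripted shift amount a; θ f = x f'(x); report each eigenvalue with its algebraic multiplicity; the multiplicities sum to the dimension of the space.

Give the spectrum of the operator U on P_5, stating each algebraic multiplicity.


λ = 1 (multiplicity 1), λ = 4 (multiplicity 1), λ = 7 (multiplicity 1), λ = 10 (multiplicity 1), λ = 13 (multiplicity 1), λ = 16 (multiplicity 1)

image of 1: 1
image of x: 4x - 2
image of x^2: 7x^2 - 4x + 4
image of x^3: 10x^3 - 6x^2 + 12x - 8
image of x^4: 13x^4 - 8x^3 + 24x^2 - 32x + 16
image of x^5: 16x^5 - 10x^4 + 40x^3 - 80x^2 + 80x - 32
the matrix is upper triangular; its diagonal is (1, 4, 7, 10, 13, 16)
for a triangular matrix the eigenvalues are the diagonal entries, with algebraic multiplicity their repetition count


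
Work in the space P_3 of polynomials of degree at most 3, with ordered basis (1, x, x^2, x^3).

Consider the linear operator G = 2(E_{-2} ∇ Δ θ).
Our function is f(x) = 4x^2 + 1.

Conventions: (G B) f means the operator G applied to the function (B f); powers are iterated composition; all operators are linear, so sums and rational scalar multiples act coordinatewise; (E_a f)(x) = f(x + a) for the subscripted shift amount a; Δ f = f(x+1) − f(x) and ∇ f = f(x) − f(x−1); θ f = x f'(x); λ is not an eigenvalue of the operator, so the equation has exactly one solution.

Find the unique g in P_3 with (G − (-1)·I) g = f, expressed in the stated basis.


g(x) = 4x^2 - 31

write g with unknown coordinates in the stated basis and equate coefficients in (G − (-1)·I) g = f
solving from the highest basis element down gives g = 4x^2 - 31
check: G g = 32
so G g − (-1)·g = 4x^2 + 1 = f ✓


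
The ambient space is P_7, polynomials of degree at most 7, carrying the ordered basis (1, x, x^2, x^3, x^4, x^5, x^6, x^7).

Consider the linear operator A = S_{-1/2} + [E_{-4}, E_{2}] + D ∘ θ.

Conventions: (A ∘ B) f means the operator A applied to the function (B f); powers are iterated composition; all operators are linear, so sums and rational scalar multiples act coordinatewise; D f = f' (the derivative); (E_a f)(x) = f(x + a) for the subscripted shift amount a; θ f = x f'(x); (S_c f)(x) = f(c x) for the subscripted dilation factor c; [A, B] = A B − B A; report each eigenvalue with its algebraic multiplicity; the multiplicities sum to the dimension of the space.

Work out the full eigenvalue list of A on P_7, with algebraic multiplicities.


image of 1: 1
image of x: -(1/2)x + 1
image of x^2: (1/4)x^2 + 4x
image of x^3: -(1/8)x^3 + 9x^2
image of x^4: (1/16)x^4 + 16x^3
image of x^5: -(1/32)x^5 + 25x^4
image of x^6: (1/64)x^6 + 36x^5
image of x^7: -(1/128)x^7 + 49x^6
the matrix is upper triangular; its diagonal is (1, -1/2, 1/4, -1/8, 1/16, -1/32, 1/64, -1/128)
for a triangular matrix the eigenvalues are the diagonal entries, with algebraic multiplicity their repetition count

λ = -1/2 (multiplicity 1), λ = -1/8 (multiplicity 1), λ = -1/32 (multiplicity 1), λ = -1/128 (multiplicity 1), λ = 1/64 (multiplicity 1), λ = 1/16 (multiplicity 1), λ = 1/4 (multiplicity 1), λ = 1 (multiplicity 1)


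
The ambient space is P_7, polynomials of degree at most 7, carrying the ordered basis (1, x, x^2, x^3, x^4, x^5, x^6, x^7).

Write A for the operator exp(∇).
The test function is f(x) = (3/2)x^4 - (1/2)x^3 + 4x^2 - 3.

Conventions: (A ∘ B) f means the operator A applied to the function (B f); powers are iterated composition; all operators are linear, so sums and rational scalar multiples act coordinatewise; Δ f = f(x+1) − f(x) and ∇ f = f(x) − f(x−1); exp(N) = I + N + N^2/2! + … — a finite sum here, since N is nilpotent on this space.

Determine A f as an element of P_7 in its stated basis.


g(x) = (3/2)x^4 + (11/2)x^3 + (5/2)x^2 + 2x - 1

order-1 term: 6x^3 - (21/2)x^2 + (31/2)x - 6
order-2 term: 9x^2 - (39/2)x + 16
order-3 term: 6x - 19/2
order-4 term: 3/2
the series for exp(∇) f terminates at order 4
exp(∇) f = (3/2)x^4 + (11/2)x^3 + (5/2)x^2 + 2x - 1


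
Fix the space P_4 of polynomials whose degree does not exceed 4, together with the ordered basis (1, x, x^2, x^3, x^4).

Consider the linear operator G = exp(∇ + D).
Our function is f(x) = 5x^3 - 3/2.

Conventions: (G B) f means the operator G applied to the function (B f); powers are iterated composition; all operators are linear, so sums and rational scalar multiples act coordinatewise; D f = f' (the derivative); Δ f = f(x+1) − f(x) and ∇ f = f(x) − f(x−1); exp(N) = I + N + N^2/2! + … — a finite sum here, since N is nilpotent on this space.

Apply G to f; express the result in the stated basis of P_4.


order-1 term: 30x^2 - 15x + 5
order-2 term: 60x - 30
order-3 term: 40
the series for exp(∇ + D) f terminates at order 3
exp(∇ + D) f = 5x^3 + 30x^2 + 45x + 27/2

g(x) = 5x^3 + 30x^2 + 45x + 27/2


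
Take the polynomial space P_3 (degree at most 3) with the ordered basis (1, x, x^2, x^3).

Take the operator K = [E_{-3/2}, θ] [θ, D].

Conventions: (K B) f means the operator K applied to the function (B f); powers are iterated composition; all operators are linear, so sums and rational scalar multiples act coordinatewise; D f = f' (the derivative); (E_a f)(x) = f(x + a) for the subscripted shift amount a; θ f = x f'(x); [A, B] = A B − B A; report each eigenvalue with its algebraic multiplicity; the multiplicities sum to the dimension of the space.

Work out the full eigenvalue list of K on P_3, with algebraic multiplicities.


image of 1: 0
image of x: 0
image of x^2: 3
image of x^3: 9x - 27/2
the matrix is upper triangular; its diagonal is (0, 0, 0, 0)
for a triangular matrix the eigenvalues are the diagonal entries, with algebraic multiplicity their repetition count

λ = 0 (multiplicity 4)
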